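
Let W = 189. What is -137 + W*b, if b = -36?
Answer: -6941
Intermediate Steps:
-137 + W*b = -137 + 189*(-36) = -137 - 6804 = -6941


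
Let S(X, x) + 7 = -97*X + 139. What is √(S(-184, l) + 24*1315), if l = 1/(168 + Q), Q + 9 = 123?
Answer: 2*√12385 ≈ 222.58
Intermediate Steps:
Q = 114 (Q = -9 + 123 = 114)
l = 1/282 (l = 1/(168 + 114) = 1/282 ≈ 0.0035461)
S(X, x) = 132 - 97*X (S(X, x) = -7 + (-97*X + 139) = -7 + (139 - 97*X) = 132 - 97*X)
√(S(-184, l) + 24*1315) = √((132 - 97*(-184)) + 24*1315) = √((132 + 17848) + 31560) = √(17980 + 31560) = √49540 = 2*√12385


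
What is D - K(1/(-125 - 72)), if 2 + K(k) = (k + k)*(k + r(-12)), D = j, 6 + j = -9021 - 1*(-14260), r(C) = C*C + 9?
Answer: 203225395/38809 ≈ 5236.6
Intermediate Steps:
r(C) = 9 + C² (r(C) = C² + 9 = 9 + C²)
j = 5233 (j = -6 + (-9021 - 1*(-14260)) = -6 + (-9021 + 14260) = -6 + 5239 = 5233)
D = 5233
K(k) = -2 + 2*k*(153 + k) (K(k) = -2 + (k + k)*(k + (9 + (-12)²)) = -2 + (2*k)*(k + (9 + 144)) = -2 + (2*k)*(k + 153) = -2 + (2*k)*(153 + k) = -2 + 2*k*(153 + k))
D - K(1/(-125 - 72)) = 5233 - (-2 + 2*(1/(-125 - 72))² + 306/(-125 - 72)) = 5233 - (-2 + 2*(1/(-197))² + 306/(-197)) = 5233 - (-2 + 2*(-1/197)² + 306*(-1/197)) = 5233 - (-2 + 2*(1/38809) - 306/197) = 5233 - (-2 + 2/38809 - 306/197) = 5233 - 1*(-137898/38809) = 5233 + 137898/38809 = 203225395/38809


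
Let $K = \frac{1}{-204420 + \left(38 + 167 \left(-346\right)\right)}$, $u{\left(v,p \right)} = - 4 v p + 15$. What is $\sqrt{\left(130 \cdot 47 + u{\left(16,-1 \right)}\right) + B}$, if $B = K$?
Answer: $\frac{\sqrt{106342435025295}}{131082} \approx 78.67$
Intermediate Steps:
$u{\left(v,p \right)} = 15 - 4 p v$ ($u{\left(v,p \right)} = - 4 p v + 15 = 15 - 4 p v$)
$K = - \frac{1}{262164}$ ($K = \frac{1}{-204420 + \left(38 - 57782\right)} = \frac{1}{-204420 - 57744} = \frac{1}{-262164} = - \frac{1}{262164} \approx -3.8144 \cdot 10^{-6}$)
$B = - \frac{1}{262164} \approx -3.8144 \cdot 10^{-6}$
$\sqrt{\left(130 \cdot 47 + u{\left(16,-1 \right)}\right) + B} = \sqrt{\left(130 \cdot 47 - \left(-15 - 64\right)\right) - \frac{1}{262164}} = \sqrt{\left(6110 + \left(15 + 64\right)\right) - \frac{1}{262164}} = \sqrt{\left(6110 + 79\right) - \frac{1}{262164}} = \sqrt{6189 - \frac{1}{262164}} = \sqrt{\frac{1622532995}{262164}} = \frac{\sqrt{106342435025295}}{131082}$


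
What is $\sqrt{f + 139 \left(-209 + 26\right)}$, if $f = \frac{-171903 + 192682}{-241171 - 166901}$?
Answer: $\frac{i \sqrt{21611468641926}}{29148} \approx 159.49 i$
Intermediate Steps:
$f = - \frac{20779}{408072}$ ($f = \frac{20779}{-408072} = 20779 \left(- \frac{1}{408072}\right) = - \frac{20779}{408072} \approx -0.05092$)
$\sqrt{f + 139 \left(-209 + 26\right)} = \sqrt{- \frac{20779}{408072} + 139 \left(-209 + 26\right)} = \sqrt{- \frac{20779}{408072} + 139 \left(-183\right)} = \sqrt{- \frac{20779}{408072} - 25437} = \sqrt{- \frac{10380148243}{408072}} = \frac{i \sqrt{21611468641926}}{29148}$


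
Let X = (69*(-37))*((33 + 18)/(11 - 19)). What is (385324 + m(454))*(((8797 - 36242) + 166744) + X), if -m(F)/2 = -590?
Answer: 60130118235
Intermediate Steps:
m(F) = 1180 (m(F) = -2*(-590) = 1180)
X = 130203/8 (X = -130203/(-8) = -130203*(-1)/8 = -2553*(-51/8) = 130203/8 ≈ 16275.)
(385324 + m(454))*(((8797 - 36242) + 166744) + X) = (385324 + 1180)*(((8797 - 36242) + 166744) + 130203/8) = 386504*((-27445 + 166744) + 130203/8) = 386504*(139299 + 130203/8) = 386504*(1244595/8) = 60130118235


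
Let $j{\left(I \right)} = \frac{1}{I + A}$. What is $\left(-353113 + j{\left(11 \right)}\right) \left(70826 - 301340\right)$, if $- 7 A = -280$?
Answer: $\frac{1383757254556}{17} \approx 8.1398 \cdot 10^{10}$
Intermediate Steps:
$A = 40$ ($A = \left(- \frac{1}{7}\right) \left(-280\right) = 40$)
$j{\left(I \right)} = \frac{1}{40 + I}$ ($j{\left(I \right)} = \frac{1}{I + 40} = \frac{1}{40 + I}$)
$\left(-353113 + j{\left(11 \right)}\right) \left(70826 - 301340\right) = \left(-353113 + \frac{1}{40 + 11}\right) \left(70826 - 301340\right) = \left(-353113 + \frac{1}{51}\right) \left(-230514\right) = \left(- \frac{18008762}{51}\right) \left(-230514\right) = \frac{1383757254556}{17}$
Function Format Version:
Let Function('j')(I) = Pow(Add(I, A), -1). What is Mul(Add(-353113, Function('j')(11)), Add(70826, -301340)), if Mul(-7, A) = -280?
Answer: Rational(1383757254556, 17) ≈ 8.1398e+10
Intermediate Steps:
A = 40 (A = Mul(Rational(-1, 7), -280) = 40)
Function('j')(I) = Pow(Add(40, I), -1) (Function('j')(I) = Pow(Add(I, 40), -1) = Pow(Add(40, I), -1))
Mul(Add(-353113, Function('j')(11)), Add(70826, -301340)) = Mul(Add(-353113, Pow(Add(40, 11), -1)), Add(70826, -301340)) = Mul(Add(-353113, Pow(51, -1)), -230514) = Mul(Add(-353113, Rational(1, 51)), -230514) = Mul(Rational(-18008762, 51), -230514) = Rational(1383757254556, 17)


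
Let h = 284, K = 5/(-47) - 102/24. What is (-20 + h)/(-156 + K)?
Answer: -16544/10049 ≈ -1.6463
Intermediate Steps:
K = -819/188 (K = 5*(-1/47) - 102*1/24 = -5/47 - 17/4 = -819/188 ≈ -4.3564)
(-20 + h)/(-156 + K) = (-20 + 284)/(-156 - 819/188) = 264/(-30147/188) = 264*(-188/30147) = -16544/10049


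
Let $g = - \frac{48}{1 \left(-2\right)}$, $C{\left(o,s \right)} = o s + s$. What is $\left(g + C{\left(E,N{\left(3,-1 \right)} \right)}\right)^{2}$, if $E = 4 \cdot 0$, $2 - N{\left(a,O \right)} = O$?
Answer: $729$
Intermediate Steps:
$N{\left(a,O \right)} = 2 - O$
$E = 0$
$C{\left(o,s \right)} = s + o s$
$g = 24$ ($g = - \frac{48}{-2} = \left(-48\right) \left(- \frac{1}{2}\right) = 24$)
$\left(g + C{\left(E,N{\left(3,-1 \right)} \right)}\right)^{2} = \left(24 + \left(2 - -1\right) \left(1 + 0\right)\right)^{2} = \left(24 + \left(2 + 1\right) 1\right)^{2} = \left(24 + 3 \cdot 1\right)^{2} = \left(24 + 3\right)^{2} = 27^{2} = 729$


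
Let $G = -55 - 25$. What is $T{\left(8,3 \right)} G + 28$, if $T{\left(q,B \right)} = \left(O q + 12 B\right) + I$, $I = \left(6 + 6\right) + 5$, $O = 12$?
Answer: $-11892$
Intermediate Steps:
$G = -80$
$I = 17$ ($I = 12 + 5 = 17$)
$T{\left(q,B \right)} = 17 + 12 B + 12 q$ ($T{\left(q,B \right)} = \left(12 q + 12 B\right) + 17 = \left(12 B + 12 q\right) + 17 = 17 + 12 B + 12 q$)
$T{\left(8,3 \right)} G + 28 = \left(17 + 12 \cdot 3 + 12 \cdot 8\right) \left(-80\right) + 28 = \left(17 + 36 + 96\right) \left(-80\right) + 28 = 149 \left(-80\right) + 28 = -11920 + 28 = -11892$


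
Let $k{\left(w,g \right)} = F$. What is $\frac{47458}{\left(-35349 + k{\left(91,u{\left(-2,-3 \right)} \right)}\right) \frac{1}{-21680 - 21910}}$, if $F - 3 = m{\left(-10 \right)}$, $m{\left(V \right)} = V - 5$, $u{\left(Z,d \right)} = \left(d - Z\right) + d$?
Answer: $\frac{689564740}{11787} \approx 58502.0$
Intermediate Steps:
$u{\left(Z,d \right)} = - Z + 2 d$
$m{\left(V \right)} = -5 + V$ ($m{\left(V \right)} = V - 5 = -5 + V$)
$F = -12$ ($F = 3 - 15 = -12$)
$k{\left(w,g \right)} = -12$
$\frac{47458}{\left(-35349 + k{\left(91,u{\left(-2,-3 \right)} \right)}\right) \frac{1}{-21680 - 21910}} = \frac{47458}{\left(-35349 - 12\right) \frac{1}{-21680 - 21910}} = \frac{47458}{\left(-35361\right) \frac{1}{-43590}} = \frac{47458}{\left(-35361\right) \left(- \frac{1}{43590}\right)} = \frac{47458}{\frac{11787}{14530}} = 47458 \cdot \frac{14530}{11787} = \frac{689564740}{11787}$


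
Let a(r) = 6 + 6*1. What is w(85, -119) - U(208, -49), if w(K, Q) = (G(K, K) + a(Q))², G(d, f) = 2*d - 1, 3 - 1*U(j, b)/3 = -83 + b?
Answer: 32356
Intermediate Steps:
U(j, b) = 258 - 3*b (U(j, b) = 9 - 3*(-83 + b) = 9 + (249 - 3*b) = 258 - 3*b)
G(d, f) = -1 + 2*d
a(r) = 12 (a(r) = 6 + 6 = 12)
w(K, Q) = (11 + 2*K)² (w(K, Q) = ((-1 + 2*K) + 12)² = (11 + 2*K)²)
w(85, -119) - U(208, -49) = (11 + 2*85)² - (258 - 3*(-49)) = (11 + 170)² - (258 + 147) = 181² - 1*405 = 32761 - 405 = 32356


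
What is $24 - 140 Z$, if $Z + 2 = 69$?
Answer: $-9356$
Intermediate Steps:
$Z = 67$ ($Z = -2 + 69 = 67$)
$24 - 140 Z = 24 - 9380 = -9356$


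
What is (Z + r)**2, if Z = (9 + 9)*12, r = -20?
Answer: 38416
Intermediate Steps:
Z = 216 (Z = 18*12 = 216)
(Z + r)**2 = (216 - 20)**2 = 196**2 = 38416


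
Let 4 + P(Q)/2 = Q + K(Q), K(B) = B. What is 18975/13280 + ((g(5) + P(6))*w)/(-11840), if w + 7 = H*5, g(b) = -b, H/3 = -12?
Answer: 1574881/982720 ≈ 1.6026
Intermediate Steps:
H = -36 (H = 3*(-12) = -36)
w = -187 (w = -7 - 36*5 = -7 - 180 = -187)
P(Q) = -8 + 4*Q (P(Q) = -8 + 2*(Q + Q) = -8 + 2*(2*Q) = -8 + 4*Q)
18975/13280 + ((g(5) + P(6))*w)/(-11840) = 18975/13280 + ((-1*5 + (-8 + 4*6))*(-187))/(-11840) = 18975*(1/13280) + ((-5 + (-8 + 24))*(-187))*(-1/11840) = 3795/2656 + ((-5 + 16)*(-187))*(-1/11840) = 3795/2656 + (11*(-187))*(-1/11840) = 3795/2656 - 2057*(-1/11840) = 3795/2656 + 2057/11840 = 1574881/982720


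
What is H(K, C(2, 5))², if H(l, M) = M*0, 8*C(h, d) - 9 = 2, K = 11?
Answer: 0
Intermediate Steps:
C(h, d) = 11/8 (C(h, d) = 9/8 + (⅛)*2 = 9/8 + ¼ = 11/8)
H(l, M) = 0
H(K, C(2, 5))² = 0² = 0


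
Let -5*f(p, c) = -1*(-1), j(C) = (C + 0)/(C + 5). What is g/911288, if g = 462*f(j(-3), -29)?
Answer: -33/325460 ≈ -0.00010139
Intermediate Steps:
j(C) = C/(5 + C)
f(p, c) = -1/5 (f(p, c) = -(-1)*(-1)/5 = -1/5*1 = -1/5)
g = -462/5 (g = 462*(-1/5) = -462/5 ≈ -92.400)
g/911288 = -462/5/911288 = -462/5*1/911288 = -33/325460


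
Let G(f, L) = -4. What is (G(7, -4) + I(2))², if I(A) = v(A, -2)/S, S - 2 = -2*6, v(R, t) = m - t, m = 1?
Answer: 1849/100 ≈ 18.490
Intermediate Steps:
v(R, t) = 1 - t
S = -10 (S = 2 - 2*6 = 2 - 12 = -10)
I(A) = -3/10 (I(A) = (1 - 1*(-2))/(-10) = (1 + 2)*(-⅒) = 3*(-⅒) = -3/10)
(G(7, -4) + I(2))² = (-4 - 3/10)² = (-43/10)² = 1849/100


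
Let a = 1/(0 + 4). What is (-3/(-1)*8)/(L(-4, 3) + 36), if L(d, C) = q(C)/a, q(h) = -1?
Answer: ¾ ≈ 0.75000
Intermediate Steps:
a = ¼ (a = 1/4 = ¼ ≈ 0.25000)
L(d, C) = -4 (L(d, C) = -1/¼ = -1*4 = -4)
(-3/(-1)*8)/(L(-4, 3) + 36) = (-3/(-1)*8)/(-4 + 36) = (-3*(-1)*8)/32 = (3*8)*(1/32) = 24*(1/32) = ¾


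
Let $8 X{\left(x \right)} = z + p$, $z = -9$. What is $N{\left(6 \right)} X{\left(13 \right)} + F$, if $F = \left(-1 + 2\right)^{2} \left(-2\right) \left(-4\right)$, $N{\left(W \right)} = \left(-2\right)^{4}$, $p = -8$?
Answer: $-26$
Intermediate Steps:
$N{\left(W \right)} = 16$
$X{\left(x \right)} = - \frac{17}{8}$ ($X{\left(x \right)} = \frac{-9 - 8}{8} = \frac{1}{8} \left(-17\right) = - \frac{17}{8}$)
$F = 8$ ($F = 1^{2} \left(-2\right) \left(-4\right) = 1 \left(-2\right) \left(-4\right) = \left(-2\right) \left(-4\right) = 8$)
$N{\left(6 \right)} X{\left(13 \right)} + F = 16 \left(- \frac{17}{8}\right) + 8 = -34 + 8 = -26$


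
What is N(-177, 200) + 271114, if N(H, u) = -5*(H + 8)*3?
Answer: 273649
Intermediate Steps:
N(H, u) = -120 - 15*H (N(H, u) = -5*(8 + H)*3 = (-40 - 5*H)*3 = -120 - 15*H)
N(-177, 200) + 271114 = (-120 - 15*(-177)) + 271114 = (-120 + 2655) + 271114 = 2535 + 271114 = 273649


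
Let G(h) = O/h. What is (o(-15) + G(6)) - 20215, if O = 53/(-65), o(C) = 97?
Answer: -7846073/390 ≈ -20118.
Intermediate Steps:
O = -53/65 (O = 53*(-1/65) = -53/65 ≈ -0.81538)
G(h) = -53/(65*h)
(o(-15) + G(6)) - 20215 = (97 - 53/65/6) - 20215 = (97 - 53/65*⅙) - 20215 = (97 - 53/390) - 20215 = 37777/390 - 20215 = -7846073/390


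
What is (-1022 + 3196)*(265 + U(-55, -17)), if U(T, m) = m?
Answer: 539152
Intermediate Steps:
(-1022 + 3196)*(265 + U(-55, -17)) = (-1022 + 3196)*(265 - 17) = 2174*248 = 539152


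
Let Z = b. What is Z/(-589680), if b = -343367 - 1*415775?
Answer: 379571/294840 ≈ 1.2874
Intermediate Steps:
b = -759142 (b = -343367 - 415775 = -759142)
Z = -759142
Z/(-589680) = -759142/(-589680) = -759142*(-1/589680) = 379571/294840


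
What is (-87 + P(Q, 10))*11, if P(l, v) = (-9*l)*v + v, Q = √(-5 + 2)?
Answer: -847 - 990*I*√3 ≈ -847.0 - 1714.7*I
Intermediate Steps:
Q = I*√3 (Q = √(-3) = I*√3 ≈ 1.732*I)
P(l, v) = v - 9*l*v (P(l, v) = -9*l*v + v = v - 9*l*v)
(-87 + P(Q, 10))*11 = (-87 + 10*(1 - 9*I*√3))*11 = (-87 + (10 - 90*I*√3))*11 = (-77 - 90*I*√3)*11 = -847 - 990*I*√3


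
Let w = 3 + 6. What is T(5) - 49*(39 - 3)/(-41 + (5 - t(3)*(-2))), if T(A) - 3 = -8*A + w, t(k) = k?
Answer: 154/5 ≈ 30.800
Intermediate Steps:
w = 9
T(A) = 12 - 8*A (T(A) = 3 + (-8*A + 9) = 3 + (9 - 8*A) = 12 - 8*A)
T(5) - 49*(39 - 3)/(-41 + (5 - t(3)*(-2))) = (12 - 8*5) - 49*(39 - 3)/(-41 + (5 - 3*(-2))) = (12 - 40) - 1764/(-41 + (5 - 1*(-6))) = -28 - 1764/(-41 + (5 + 6)) = -28 - 1764/(-41 + 11) = -28 - 1764/(-30) = -28 - 1764*(-1)/30 = -28 - 49*(-6/5) = -28 + 294/5 = 154/5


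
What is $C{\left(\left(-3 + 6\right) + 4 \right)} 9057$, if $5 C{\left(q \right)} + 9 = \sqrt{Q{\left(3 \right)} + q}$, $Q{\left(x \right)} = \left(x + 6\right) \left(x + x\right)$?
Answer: $- \frac{81513}{5} + \frac{9057 \sqrt{61}}{5} \approx -2155.1$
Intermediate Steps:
$Q{\left(x \right)} = 2 x \left(6 + x\right)$ ($Q{\left(x \right)} = \left(6 + x\right) 2 x = 2 x \left(6 + x\right)$)
$C{\left(q \right)} = - \frac{9}{5} + \frac{\sqrt{54 + q}}{5}$ ($C{\left(q \right)} = - \frac{9}{5} + \frac{\sqrt{2 \cdot 3 \left(6 + 3\right) + q}}{5} = - \frac{9}{5} + \frac{\sqrt{2 \cdot 3 \cdot 9 + q}}{5} = - \frac{9}{5} + \frac{\sqrt{54 + q}}{5}$)
$C{\left(\left(-3 + 6\right) + 4 \right)} 9057 = \left(- \frac{9}{5} + \frac{\sqrt{54 + \left(\left(-3 + 6\right) + 4\right)}}{5}\right) 9057 = \left(- \frac{9}{5} + \frac{\sqrt{54 + \left(3 + 4\right)}}{5}\right) 9057 = \left(- \frac{9}{5} + \frac{\sqrt{54 + 7}}{5}\right) 9057 = \left(- \frac{9}{5} + \frac{\sqrt{61}}{5}\right) 9057 = - \frac{81513}{5} + \frac{9057 \sqrt{61}}{5}$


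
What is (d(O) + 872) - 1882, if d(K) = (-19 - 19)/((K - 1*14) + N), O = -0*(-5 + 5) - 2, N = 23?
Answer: -7108/7 ≈ -1015.4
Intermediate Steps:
O = -2 (O = -0*0 - 2 = -3*0 - 2 = 0 - 2 = -2)
d(K) = -38/(9 + K) (d(K) = (-19 - 19)/((K - 1*14) + 23) = -38/((K - 14) + 23) = -38/((-14 + K) + 23) = -38/(9 + K))
(d(O) + 872) - 1882 = (-38/(9 - 2) + 872) - 1882 = (-38/7 + 872) - 1882 = 6066/7 - 1882 = -7108/7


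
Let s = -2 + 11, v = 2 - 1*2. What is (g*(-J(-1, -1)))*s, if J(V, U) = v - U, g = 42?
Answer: -378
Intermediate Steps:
v = 0 (v = 2 - 2 = 0)
J(V, U) = -U (J(V, U) = 0 - U = -U)
s = 9
(g*(-J(-1, -1)))*s = (42*(-(-1)*(-1)))*9 = (42*(-1*1))*9 = (42*(-1))*9 = -42*9 = -378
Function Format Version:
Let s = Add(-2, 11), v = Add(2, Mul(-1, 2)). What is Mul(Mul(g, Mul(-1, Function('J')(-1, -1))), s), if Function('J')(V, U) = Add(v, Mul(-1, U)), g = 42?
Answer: -378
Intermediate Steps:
v = 0 (v = Add(2, -2) = 0)
Function('J')(V, U) = Mul(-1, U) (Function('J')(V, U) = Add(0, Mul(-1, U)) = Mul(-1, U))
s = 9
Mul(Mul(g, Mul(-1, Function('J')(-1, -1))), s) = Mul(Mul(42, Mul(-1, Mul(-1, -1))), 9) = Mul(Mul(42, Mul(-1, 1)), 9) = Mul(Mul(42, -1), 9) = Mul(-42, 9) = -378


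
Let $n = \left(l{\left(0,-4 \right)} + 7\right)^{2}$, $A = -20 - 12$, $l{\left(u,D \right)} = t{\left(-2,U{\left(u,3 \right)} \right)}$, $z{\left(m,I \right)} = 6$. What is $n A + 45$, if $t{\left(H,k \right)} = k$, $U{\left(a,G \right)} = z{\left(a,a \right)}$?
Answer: $-5363$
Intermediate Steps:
$U{\left(a,G \right)} = 6$
$l{\left(u,D \right)} = 6$
$A = -32$
$n = 169$ ($n = \left(6 + 7\right)^{2} = 13^{2} = 169$)
$n A + 45 = 169 \left(-32\right) + 45 = -5408 + 45 = -5363$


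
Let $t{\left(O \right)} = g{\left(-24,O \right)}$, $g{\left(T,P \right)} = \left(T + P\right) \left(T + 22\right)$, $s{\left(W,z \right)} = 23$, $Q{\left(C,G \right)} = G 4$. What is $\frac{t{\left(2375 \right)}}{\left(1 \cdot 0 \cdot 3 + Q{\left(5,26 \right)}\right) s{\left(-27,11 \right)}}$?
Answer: $- \frac{2351}{1196} \approx -1.9657$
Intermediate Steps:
$Q{\left(C,G \right)} = 4 G$
$g{\left(T,P \right)} = \left(22 + T\right) \left(P + T\right)$ ($g{\left(T,P \right)} = \left(P + T\right) \left(22 + T\right) = \left(22 + T\right) \left(P + T\right)$)
$t{\left(O \right)} = 48 - 2 O$ ($t{\left(O \right)} = \left(-24\right)^{2} + 22 O + 22 \left(-24\right) + O \left(-24\right) = 576 + 22 O - 528 - 24 O = 48 - 2 O$)
$\frac{t{\left(2375 \right)}}{\left(1 \cdot 0 \cdot 3 + Q{\left(5,26 \right)}\right) s{\left(-27,11 \right)}} = \frac{48 - 4750}{\left(1 \cdot 0 \cdot 3 + 4 \cdot 26\right) 23} = \frac{48 - 4750}{\left(0 \cdot 3 + 104\right) 23} = - \frac{4702}{\left(0 + 104\right) 23} = - \frac{4702}{104 \cdot 23} = - \frac{4702}{2392} = \left(-4702\right) \frac{1}{2392} = - \frac{2351}{1196}$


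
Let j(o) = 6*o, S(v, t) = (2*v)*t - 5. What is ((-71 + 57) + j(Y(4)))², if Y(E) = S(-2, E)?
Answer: 19600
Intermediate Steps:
S(v, t) = -5 + 2*t*v (S(v, t) = 2*t*v - 5 = -5 + 2*t*v)
Y(E) = -5 - 4*E (Y(E) = -5 + 2*E*(-2) = -5 - 4*E)
((-71 + 57) + j(Y(4)))² = ((-71 + 57) + 6*(-5 - 4*4))² = (-14 + 6*(-5 - 16))² = (-14 + 6*(-21))² = (-14 - 126)² = (-140)² = 19600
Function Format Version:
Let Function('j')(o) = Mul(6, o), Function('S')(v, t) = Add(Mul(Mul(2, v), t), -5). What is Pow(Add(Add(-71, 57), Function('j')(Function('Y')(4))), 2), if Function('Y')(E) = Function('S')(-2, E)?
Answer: 19600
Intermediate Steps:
Function('S')(v, t) = Add(-5, Mul(2, t, v)) (Function('S')(v, t) = Add(Mul(2, t, v), -5) = Add(-5, Mul(2, t, v)))
Function('Y')(E) = Add(-5, Mul(-4, E)) (Function('Y')(E) = Add(-5, Mul(2, E, -2)) = Add(-5, Mul(-4, E)))
Pow(Add(Add(-71, 57), Function('j')(Function('Y')(4))), 2) = Pow(Add(Add(-71, 57), Mul(6, Add(-5, Mul(-4, 4)))), 2) = Pow(Add(-14, Mul(6, Add(-5, -16))), 2) = Pow(Add(-14, Mul(6, -21)), 2) = Pow(Add(-14, -126), 2) = Pow(-140, 2) = 19600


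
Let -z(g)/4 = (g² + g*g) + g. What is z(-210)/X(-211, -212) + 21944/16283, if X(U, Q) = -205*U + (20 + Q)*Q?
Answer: -3888568384/1367104397 ≈ -2.8444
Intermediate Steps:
z(g) = -8*g² - 4*g (z(g) = -4*((g² + g*g) + g) = -4*((g² + g²) + g) = -4*(2*g² + g) = -4*(g + 2*g²) = -8*g² - 4*g)
X(U, Q) = -205*U + Q*(20 + Q)
z(-210)/X(-211, -212) + 21944/16283 = (-4*(-210)*(1 + 2*(-210)))/((-212)² - 205*(-211) + 20*(-212)) + 21944/16283 = (-4*(-210)*(1 - 420))/(44944 + 43255 - 4240) + 21944*(1/16283) = -4*(-210)*(-419)/83959 + 21944/16283 = -351960*1/83959 + 21944/16283 = -351960/83959 + 21944/16283 = -3888568384/1367104397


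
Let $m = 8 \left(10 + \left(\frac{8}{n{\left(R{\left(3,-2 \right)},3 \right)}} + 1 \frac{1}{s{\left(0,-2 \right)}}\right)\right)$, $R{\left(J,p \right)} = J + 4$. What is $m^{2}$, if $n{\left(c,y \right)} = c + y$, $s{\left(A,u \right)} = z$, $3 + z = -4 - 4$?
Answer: $\frac{22202944}{3025} \approx 7339.8$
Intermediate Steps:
$R{\left(J,p \right)} = 4 + J$
$z = -11$ ($z = -3 - 8 = -11$)
$s{\left(A,u \right)} = -11$
$m = \frac{4712}{55}$ ($m = 8 \left(10 + \left(\frac{8}{\left(4 + 3\right) + 3} + 1 \frac{1}{-11}\right)\right) = 8 \left(10 + \left(\frac{8}{7 + 3} + 1 \left(- \frac{1}{11}\right)\right)\right) = 8 \left(10 - \left(\frac{1}{11} - \frac{8}{10}\right)\right) = 8 \left(10 + \left(8 \cdot \frac{1}{10} - \frac{1}{11}\right)\right) = 8 \left(10 + \left(\frac{4}{5} - \frac{1}{11}\right)\right) = 8 \left(10 + \frac{39}{55}\right) = 8 \cdot \frac{589}{55} = \frac{4712}{55} \approx 85.673$)
$m^{2} = \left(\frac{4712}{55}\right)^{2} = \frac{22202944}{3025}$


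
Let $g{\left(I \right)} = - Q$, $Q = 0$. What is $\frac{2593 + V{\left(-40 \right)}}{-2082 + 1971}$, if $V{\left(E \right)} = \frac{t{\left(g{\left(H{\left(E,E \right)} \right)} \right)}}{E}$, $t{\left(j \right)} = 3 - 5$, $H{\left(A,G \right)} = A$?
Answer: $- \frac{17287}{740} \approx -23.361$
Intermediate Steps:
$g{\left(I \right)} = 0$ ($g{\left(I \right)} = \left(-1\right) 0 = 0$)
$t{\left(j \right)} = -2$
$V{\left(E \right)} = - \frac{2}{E}$
$\frac{2593 + V{\left(-40 \right)}}{-2082 + 1971} = \frac{2593 - \frac{2}{-40}}{-2082 + 1971} = \frac{2593 - - \frac{1}{20}}{-111} = \left(2593 + \frac{1}{20}\right) \left(- \frac{1}{111}\right) = \frac{51861}{20} \left(- \frac{1}{111}\right) = - \frac{17287}{740}$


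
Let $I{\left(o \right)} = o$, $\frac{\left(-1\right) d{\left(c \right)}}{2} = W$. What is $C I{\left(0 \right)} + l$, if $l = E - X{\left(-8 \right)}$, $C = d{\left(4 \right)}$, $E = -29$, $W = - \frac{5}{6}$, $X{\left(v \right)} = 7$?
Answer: $-36$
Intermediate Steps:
$W = - \frac{5}{6}$ ($W = \left(-5\right) \frac{1}{6} = - \frac{5}{6} \approx -0.83333$)
$d{\left(c \right)} = \frac{5}{3}$ ($d{\left(c \right)} = \left(-2\right) \left(- \frac{5}{6}\right) = \frac{5}{3}$)
$C = \frac{5}{3} \approx 1.6667$
$l = -36$ ($l = -29 - 7 = -36$)
$C I{\left(0 \right)} + l = \frac{5}{3} \cdot 0 - 36 = 0 - 36 = -36$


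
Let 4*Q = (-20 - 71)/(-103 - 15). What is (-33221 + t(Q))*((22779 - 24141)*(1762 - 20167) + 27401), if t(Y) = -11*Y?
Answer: -393522722229443/472 ≈ -8.3373e+11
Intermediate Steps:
Q = 91/472 (Q = ((-20 - 71)/(-103 - 15))/4 = (-91/(-118))/4 = (-91*(-1/118))/4 = (¼)*(91/118) = 91/472 ≈ 0.19280)
(-33221 + t(Q))*((22779 - 24141)*(1762 - 20167) + 27401) = (-33221 - 11*91/472)*((22779 - 24141)*(1762 - 20167) + 27401) = (-33221 - 1001/472)*(-1362*(-18405) + 27401) = -15681313*(25067610 + 27401)/472 = -15681313/472*25095011 = -393522722229443/472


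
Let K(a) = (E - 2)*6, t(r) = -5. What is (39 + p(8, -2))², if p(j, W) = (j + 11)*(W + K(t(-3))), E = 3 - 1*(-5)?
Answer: 469225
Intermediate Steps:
E = 8 (E = 3 + 5 = 8)
K(a) = 36 (K(a) = (8 - 2)*6 = 6*6 = 36)
p(j, W) = (11 + j)*(36 + W) (p(j, W) = (j + 11)*(W + 36) = (11 + j)*(36 + W))
(39 + p(8, -2))² = (39 + (396 + 11*(-2) + 36*8 - 2*8))² = (39 + (396 - 22 + 288 - 16))² = (39 + 646)² = 685² = 469225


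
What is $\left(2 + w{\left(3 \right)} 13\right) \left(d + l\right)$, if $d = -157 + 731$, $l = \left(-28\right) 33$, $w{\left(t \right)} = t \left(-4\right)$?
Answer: $53900$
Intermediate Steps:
$w{\left(t \right)} = - 4 t$
$l = -924$
$d = 574$
$\left(2 + w{\left(3 \right)} 13\right) \left(d + l\right) = \left(2 + \left(-4\right) 3 \cdot 13\right) \left(574 - 924\right) = \left(2 - 156\right) \left(-350\right) = \left(-154\right) \left(-350\right) = 53900$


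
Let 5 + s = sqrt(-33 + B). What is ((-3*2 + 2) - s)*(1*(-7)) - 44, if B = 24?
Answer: -51 + 21*I ≈ -51.0 + 21.0*I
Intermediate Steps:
s = -5 + 3*I (s = -5 + sqrt(-33 + 24) = -5 + sqrt(-9) = -5 + 3*I ≈ -5.0 + 3.0*I)
((-3*2 + 2) - s)*(1*(-7)) - 44 = ((-3*2 + 2) - (-5 + 3*I))*(1*(-7)) - 44 = ((-6 + 2) + (5 - 3*I))*(-7) - 44 = (-4 + (5 - 3*I))*(-7) - 44 = (1 - 3*I)*(-7) - 44 = (-7 + 21*I) - 44 = -51 + 21*I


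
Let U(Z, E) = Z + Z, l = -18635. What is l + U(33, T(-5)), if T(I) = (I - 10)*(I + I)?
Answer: -18569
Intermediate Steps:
T(I) = 2*I*(-10 + I) (T(I) = (-10 + I)*(2*I) = 2*I*(-10 + I))
U(Z, E) = 2*Z
l + U(33, T(-5)) = -18635 + 2*33 = -18635 + 66 = -18569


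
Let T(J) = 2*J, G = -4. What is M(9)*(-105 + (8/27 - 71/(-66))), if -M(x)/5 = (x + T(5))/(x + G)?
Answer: 1169545/594 ≈ 1968.9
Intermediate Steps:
M(x) = -5*(10 + x)/(-4 + x) (M(x) = -5*(x + 2*5)/(x - 4) = -5*(x + 10)/(-4 + x) = -5*(10 + x)/(-4 + x))
M(9)*(-105 + (8/27 - 71/(-66))) = (5*(-10 - 1*9)/(-4 + 9))*(-105 + (8/27 - 71/(-66))) = (5*(-10 - 9)/5)*(-105 + (8*(1/27) - 71*(-1/66))) = (5*(⅕)*(-19))*(-105 + (8/27 + 71/66)) = -19*(-105 + 815/594) = -19*(-61555/594) = 1169545/594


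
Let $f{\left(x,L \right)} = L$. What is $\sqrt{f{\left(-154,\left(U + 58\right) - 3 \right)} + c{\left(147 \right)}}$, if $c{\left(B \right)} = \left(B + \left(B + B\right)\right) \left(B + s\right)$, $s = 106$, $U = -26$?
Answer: $\sqrt{111602} \approx 334.07$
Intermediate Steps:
$c{\left(B \right)} = 3 B \left(106 + B\right)$ ($c{\left(B \right)} = \left(B + \left(B + B\right)\right) \left(B + 106\right) = \left(B + 2 B\right) \left(106 + B\right) = 3 B \left(106 + B\right)$)
$\sqrt{f{\left(-154,\left(U + 58\right) - 3 \right)} + c{\left(147 \right)}} = \sqrt{\left(\left(-26 + 58\right) - 3\right) + 3 \cdot 147 \left(106 + 147\right)} = \sqrt{\left(32 - 3\right) + 3 \cdot 147 \cdot 253} = \sqrt{29 + 111573} = \sqrt{111602}$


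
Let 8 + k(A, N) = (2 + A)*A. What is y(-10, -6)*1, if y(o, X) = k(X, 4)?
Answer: 16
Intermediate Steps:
k(A, N) = -8 + A*(2 + A) (k(A, N) = -8 + (2 + A)*A = -8 + A*(2 + A))
y(o, X) = -8 + X² + 2*X
y(-10, -6)*1 = (-8 + (-6)² + 2*(-6))*1 = (-8 + 36 - 12)*1 = 16*1 = 16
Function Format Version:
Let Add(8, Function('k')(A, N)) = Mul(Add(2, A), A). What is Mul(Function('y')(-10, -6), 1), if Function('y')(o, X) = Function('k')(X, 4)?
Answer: 16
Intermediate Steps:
Function('k')(A, N) = Add(-8, Mul(A, Add(2, A))) (Function('k')(A, N) = Add(-8, Mul(Add(2, A), A)) = Add(-8, Mul(A, Add(2, A))))
Function('y')(o, X) = Add(-8, Pow(X, 2), Mul(2, X))
Mul(Function('y')(-10, -6), 1) = Mul(Add(-8, Pow(-6, 2), Mul(2, -6)), 1) = Mul(Add(-8, 36, -12), 1) = Mul(16, 1) = 16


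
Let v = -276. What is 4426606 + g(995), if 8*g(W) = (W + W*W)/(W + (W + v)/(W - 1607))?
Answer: 2692430540956/608221 ≈ 4.4267e+6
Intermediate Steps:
g(W) = (W + W²)/(8*(W + (-276 + W)/(-1607 + W))) (g(W) = ((W + W*W)/(W + (W - 276)/(W - 1607)))/8 = ((W + W²)/(W + (-276 + W)/(-1607 + W)))/8 = (W + W²)/(8*(W + (-276 + W)/(-1607 + W))))
4426606 + g(995) = 4426606 + (⅛)*995*(1607 - 1*995² + 1606*995)/(276 - 1*995² + 1606*995) = 4426606 + (⅛)*995*(1607 - 1*990025 + 1597970)/(276 - 1*990025 + 1597970) = 4426606 + (⅛)*995*(1607 - 990025 + 1597970)/(276 - 990025 + 1597970) = 4426606 + (⅛)*995*609552/608221 = 4426606 + (⅛)*995*(1/608221)*609552 = 4426606 + 75813030/608221 = 2692430540956/608221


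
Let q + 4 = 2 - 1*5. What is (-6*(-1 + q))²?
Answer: 2304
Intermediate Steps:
q = -7 (q = -4 + (2 - 1*5) = -4 + (2 - 5) = -4 - 3 = -7)
(-6*(-1 + q))² = (-6*(-1 - 7))² = (-6*(-8))² = 48² = 2304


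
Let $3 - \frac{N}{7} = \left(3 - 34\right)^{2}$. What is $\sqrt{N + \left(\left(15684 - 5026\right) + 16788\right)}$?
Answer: $2 \sqrt{5185} \approx 144.01$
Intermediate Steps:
$N = -6706$ ($N = 21 - 7 \left(3 - 34\right)^{2} = 21 - 7 \left(-31\right)^{2} = 21 - 6727 = -6706$)
$\sqrt{N + \left(\left(15684 - 5026\right) + 16788\right)} = \sqrt{-6706 + \left(\left(15684 - 5026\right) + 16788\right)} = \sqrt{-6706 + \left(10658 + 16788\right)} = \sqrt{-6706 + 27446} = \sqrt{20740} = 2 \sqrt{5185}$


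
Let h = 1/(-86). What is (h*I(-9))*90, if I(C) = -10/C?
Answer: -50/43 ≈ -1.1628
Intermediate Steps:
h = -1/86 (h = 1*(-1/86) = -1/86 ≈ -0.011628)
(h*I(-9))*90 = -(-5)/(43*(-9))*90 = -(-5)*(-1)/(43*9)*90 = -1/86*10/9*90 = -5/387*90 = -50/43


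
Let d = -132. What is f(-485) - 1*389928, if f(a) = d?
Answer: -390060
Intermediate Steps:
f(a) = -132
f(-485) - 1*389928 = -132 - 1*389928 = -132 - 389928 = -390060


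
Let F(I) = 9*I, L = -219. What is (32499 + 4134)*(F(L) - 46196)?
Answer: -1764501711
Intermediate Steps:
(32499 + 4134)*(F(L) - 46196) = (32499 + 4134)*(9*(-219) - 46196) = 36633*(-1971 - 46196) = 36633*(-48167) = -1764501711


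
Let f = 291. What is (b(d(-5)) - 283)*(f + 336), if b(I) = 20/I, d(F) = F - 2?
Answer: -1254627/7 ≈ -1.7923e+5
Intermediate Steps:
d(F) = -2 + F
(b(d(-5)) - 283)*(f + 336) = (20/(-2 - 5) - 283)*(291 + 336) = (20/(-7) - 283)*627 = (20*(-⅐) - 283)*627 = (-20/7 - 283)*627 = -2001/7*627 = -1254627/7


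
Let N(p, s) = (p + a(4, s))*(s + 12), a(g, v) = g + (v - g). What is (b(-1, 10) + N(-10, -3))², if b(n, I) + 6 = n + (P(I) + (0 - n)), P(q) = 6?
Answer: 13689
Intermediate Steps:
a(g, v) = v
N(p, s) = (12 + s)*(p + s) (N(p, s) = (p + s)*(s + 12) = (p + s)*(12 + s) = (12 + s)*(p + s))
b(n, I) = 0 (b(n, I) = -6 + (n + (6 + (0 - n))) = -6 + (n + (6 - n)) = -6 + 6 = 0)
(b(-1, 10) + N(-10, -3))² = (0 + ((-3)² + 12*(-10) + 12*(-3) - 10*(-3)))² = (0 + (9 - 120 - 36 + 30))² = (0 - 117)² = (-117)² = 13689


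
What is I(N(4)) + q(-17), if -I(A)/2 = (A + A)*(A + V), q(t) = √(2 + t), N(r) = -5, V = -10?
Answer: -300 + I*√15 ≈ -300.0 + 3.873*I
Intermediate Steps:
I(A) = -4*A*(-10 + A) (I(A) = -2*(A + A)*(A - 10) = -2*2*A*(-10 + A) = -4*A*(-10 + A))
I(N(4)) + q(-17) = 4*(-5)*(10 - 1*(-5)) + √(2 - 17) = 4*(-5)*(10 + 5) + √(-15) = 4*(-5)*15 + I*√15 = -300 + I*√15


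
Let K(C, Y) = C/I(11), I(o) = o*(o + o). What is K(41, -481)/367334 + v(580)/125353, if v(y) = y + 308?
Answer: 78943746737/11143233374284 ≈ 0.0070845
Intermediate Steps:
v(y) = 308 + y
I(o) = 2*o**2 (I(o) = o*(2*o) = 2*o**2)
K(C, Y) = C/242 (K(C, Y) = C/((2*11**2)) = C/((2*121)) = C/242)
K(41, -481)/367334 + v(580)/125353 = ((1/242)*41)/367334 + (308 + 580)/125353 = (41/242)*(1/367334) + 888*(1/125353) = 41/88894828 + 888/125353 = 78943746737/11143233374284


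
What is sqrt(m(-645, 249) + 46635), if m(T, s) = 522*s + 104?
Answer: sqrt(176717) ≈ 420.38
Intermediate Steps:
m(T, s) = 104 + 522*s
sqrt(m(-645, 249) + 46635) = sqrt((104 + 522*249) + 46635) = sqrt((104 + 129978) + 46635) = sqrt(130082 + 46635) = sqrt(176717)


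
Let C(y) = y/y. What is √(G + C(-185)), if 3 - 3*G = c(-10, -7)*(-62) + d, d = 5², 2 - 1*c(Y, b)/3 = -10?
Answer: √6639/3 ≈ 27.160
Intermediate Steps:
c(Y, b) = 36 (c(Y, b) = 6 - 3*(-10) = 6 + 30 = 36)
d = 25
C(y) = 1
G = 2210/3 (G = 1 - (36*(-62) + 25)/3 = 1 - (-2232 + 25)/3 = 1 - ⅓*(-2207) = 1 + 2207/3 = 2210/3 ≈ 736.67)
√(G + C(-185)) = √(2210/3 + 1) = √(2213/3) = √6639/3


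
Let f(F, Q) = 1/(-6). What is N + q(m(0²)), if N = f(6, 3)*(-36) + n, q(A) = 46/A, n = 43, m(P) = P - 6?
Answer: 124/3 ≈ 41.333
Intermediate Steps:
f(F, Q) = -⅙
m(P) = -6 + P
N = 49 (N = -⅙*(-36) + 43 = 6 + 43 = 49)
N + q(m(0²)) = 49 + 46/(-6 + 0²) = 49 + 46/(-6 + 0) = 49 + 46/(-6) = 49 + 46*(-⅙) = 49 - 23/3 = 124/3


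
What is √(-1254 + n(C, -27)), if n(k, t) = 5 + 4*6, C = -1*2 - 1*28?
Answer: 35*I ≈ 35.0*I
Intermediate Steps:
C = -30 (C = -2 - 28 = -30)
n(k, t) = 29 (n(k, t) = 5 + 24 = 29)
√(-1254 + n(C, -27)) = √(-1254 + 29) = √(-1225) = 35*I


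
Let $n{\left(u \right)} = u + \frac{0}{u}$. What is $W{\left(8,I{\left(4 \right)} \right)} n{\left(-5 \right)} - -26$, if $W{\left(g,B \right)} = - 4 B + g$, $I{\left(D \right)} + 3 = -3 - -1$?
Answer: $-114$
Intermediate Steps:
$I{\left(D \right)} = -5$ ($I{\left(D \right)} = -3 - 2 = -5$)
$W{\left(g,B \right)} = g - 4 B$
$n{\left(u \right)} = u$ ($n{\left(u \right)} = u + 0 = u$)
$W{\left(8,I{\left(4 \right)} \right)} n{\left(-5 \right)} - -26 = \left(8 - -20\right) \left(-5\right) - -26 = \left(8 + 20\right) \left(-5\right) + \left(-46 + 72\right) = 28 \left(-5\right) + 26 = -140 + 26 = -114$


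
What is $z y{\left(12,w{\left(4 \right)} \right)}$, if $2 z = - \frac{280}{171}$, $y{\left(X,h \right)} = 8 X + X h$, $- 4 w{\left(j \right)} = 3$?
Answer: $- \frac{4060}{57} \approx -71.228$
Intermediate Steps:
$w{\left(j \right)} = - \frac{3}{4}$ ($w{\left(j \right)} = \left(- \frac{1}{4}\right) 3 = - \frac{3}{4}$)
$z = - \frac{140}{171}$ ($z = \frac{\left(-280\right) \frac{1}{171}}{2} = \frac{1}{2} \left(- \frac{280}{171}\right) = - \frac{140}{171} \approx -0.81871$)
$z y{\left(12,w{\left(4 \right)} \right)} = - \frac{140 \cdot 12 \left(8 - \frac{3}{4}\right)}{171} = - \frac{140 \cdot 12 \cdot \frac{29}{4}}{171} = \left(- \frac{140}{171}\right) 87 = - \frac{4060}{57}$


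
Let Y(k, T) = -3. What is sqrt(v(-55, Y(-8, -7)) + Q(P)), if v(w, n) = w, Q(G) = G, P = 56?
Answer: 1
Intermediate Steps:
sqrt(v(-55, Y(-8, -7)) + Q(P)) = sqrt(-55 + 56) = sqrt(1) = 1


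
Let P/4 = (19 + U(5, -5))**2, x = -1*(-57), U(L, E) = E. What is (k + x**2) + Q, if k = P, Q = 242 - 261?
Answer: 4014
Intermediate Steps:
Q = -19
x = 57
P = 784 (P = 4*(19 - 5)**2 = 4*14**2 = 4*196 = 784)
k = 784
(k + x**2) + Q = (784 + 57**2) - 19 = (784 + 3249) - 19 = 4033 - 19 = 4014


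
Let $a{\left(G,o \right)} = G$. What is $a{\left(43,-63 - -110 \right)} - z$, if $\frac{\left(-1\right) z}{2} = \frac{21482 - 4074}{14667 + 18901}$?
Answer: $\frac{46195}{1049} \approx 44.037$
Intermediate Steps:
$z = - \frac{1088}{1049}$ ($z = - 2 \frac{21482 - 4074}{14667 + 18901} = - 2 \cdot \frac{17408}{33568} = - 2 \cdot 17408 \cdot \frac{1}{33568} = \left(-2\right) \frac{544}{1049} = - \frac{1088}{1049} \approx -1.0372$)
$a{\left(43,-63 - -110 \right)} - z = 43 - - \frac{1088}{1049} = 43 + \frac{1088}{1049} = \frac{46195}{1049}$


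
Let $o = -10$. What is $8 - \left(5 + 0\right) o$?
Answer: $58$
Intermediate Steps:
$8 - \left(5 + 0\right) o = 8 - \left(5 + 0\right) \left(-10\right) = 8 - 5 \left(-10\right) = 8 - -50 = 8 + 50 = 58$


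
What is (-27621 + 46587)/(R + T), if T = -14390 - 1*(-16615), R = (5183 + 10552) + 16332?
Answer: 9483/17146 ≈ 0.55307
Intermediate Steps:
R = 32067 (R = 15735 + 16332 = 32067)
T = 2225 (T = -14390 + 16615 = 2225)
(-27621 + 46587)/(R + T) = (-27621 + 46587)/(32067 + 2225) = 18966/34292 = 18966*(1/34292) = 9483/17146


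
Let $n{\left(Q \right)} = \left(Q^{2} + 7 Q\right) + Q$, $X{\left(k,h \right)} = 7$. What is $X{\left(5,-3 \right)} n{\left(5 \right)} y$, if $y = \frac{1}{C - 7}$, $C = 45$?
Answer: $\frac{455}{38} \approx 11.974$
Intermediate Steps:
$n{\left(Q \right)} = Q^{2} + 8 Q$
$y = \frac{1}{38}$ ($y = \frac{1}{45 - 7} = \frac{1}{38} \approx 0.026316$)
$X{\left(5,-3 \right)} n{\left(5 \right)} y = 7 \cdot 5 \left(8 + 5\right) \frac{1}{38} = 7 \cdot 5 \cdot 13 \cdot \frac{1}{38} = 7 \cdot 65 \cdot \frac{1}{38} = 455 \cdot \frac{1}{38} = \frac{455}{38}$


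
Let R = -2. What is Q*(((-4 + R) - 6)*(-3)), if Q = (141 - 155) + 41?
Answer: 972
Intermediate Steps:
Q = 27 (Q = -14 + 41 = 27)
Q*(((-4 + R) - 6)*(-3)) = 27*(((-4 - 2) - 6)*(-3)) = 27*((-6 - 6)*(-3)) = 27*(-12*(-3)) = 27*36 = 972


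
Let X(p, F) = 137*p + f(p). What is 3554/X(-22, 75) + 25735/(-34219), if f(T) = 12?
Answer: -5233442/2703301 ≈ -1.9359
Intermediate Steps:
X(p, F) = 12 + 137*p (X(p, F) = 137*p + 12 = 12 + 137*p)
3554/X(-22, 75) + 25735/(-34219) = 3554/(12 + 137*(-22)) + 25735/(-34219) = 3554/(12 - 3014) + 25735*(-1/34219) = 3554/(-3002) - 25735/34219 = 3554*(-1/3002) - 25735/34219 = -1777/1501 - 25735/34219 = -5233442/2703301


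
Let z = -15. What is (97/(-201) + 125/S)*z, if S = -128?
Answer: 187705/8576 ≈ 21.887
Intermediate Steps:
(97/(-201) + 125/S)*z = (97/(-201) + 125/(-128))*(-15) = (97*(-1/201) + 125*(-1/128))*(-15) = (-97/201 - 125/128)*(-15) = -37541/25728*(-15) = 187705/8576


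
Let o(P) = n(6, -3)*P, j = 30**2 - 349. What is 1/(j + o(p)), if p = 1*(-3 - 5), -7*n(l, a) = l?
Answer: 7/3905 ≈ 0.0017926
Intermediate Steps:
n(l, a) = -l/7
p = -8 (p = 1*(-8) = -8)
j = 551 (j = 900 - 349 = 551)
o(P) = -6*P/7 (o(P) = (-1/7*6)*P = -6*P/7)
1/(j + o(p)) = 1/(551 - 6/7*(-8)) = 1/(551 + 48/7) = 1/(3905/7) = 7/3905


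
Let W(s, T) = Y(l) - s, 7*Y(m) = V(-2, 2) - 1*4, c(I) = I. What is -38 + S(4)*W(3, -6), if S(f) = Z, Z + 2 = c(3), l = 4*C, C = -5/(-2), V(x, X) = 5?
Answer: -286/7 ≈ -40.857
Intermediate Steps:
C = 5/2 (C = -5*(-½) = 5/2 ≈ 2.5000)
l = 10 (l = 4*(5/2) = 10)
Y(m) = ⅐ (Y(m) = (5 - 1*4)/7 = (5 - 4)/7 = (⅐)*1 = ⅐)
Z = 1 (Z = -2 + 3 = 1)
W(s, T) = ⅐ - s
S(f) = 1
-38 + S(4)*W(3, -6) = -38 + 1*(⅐ - 1*3) = -38 + 1*(⅐ - 3) = -38 + 1*(-20/7) = -38 - 20/7 = -286/7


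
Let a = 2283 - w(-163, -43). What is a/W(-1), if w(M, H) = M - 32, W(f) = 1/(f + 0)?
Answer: -2478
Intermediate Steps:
W(f) = 1/f
w(M, H) = -32 + M
a = 2478 (a = 2283 - (-32 - 163) = 2283 - 1*(-195) = 2283 + 195 = 2478)
a/W(-1) = 2478/(1/(-1)) = 2478/(-1) = 2478*(-1) = -2478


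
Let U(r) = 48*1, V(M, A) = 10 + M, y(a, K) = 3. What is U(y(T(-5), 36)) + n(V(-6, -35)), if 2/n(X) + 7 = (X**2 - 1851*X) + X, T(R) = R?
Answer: 354766/7391 ≈ 48.000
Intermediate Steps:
U(r) = 48
n(X) = 2/(-7 + X**2 - 1850*X) (n(X) = 2/(-7 + ((X**2 - 1851*X) + X)) = 2/(-7 + (X**2 - 1850*X)) = 2/(-7 + X**2 - 1850*X))
U(y(T(-5), 36)) + n(V(-6, -35)) = 48 + 2/(-7 + (10 - 6)**2 - 1850*(10 - 6)) = 48 + 2/(-7 + 4**2 - 1850*4) = 48 + 2/(-7 + 16 - 7400) = 48 + 2/(-7391) = 48 + 2*(-1/7391) = 48 - 2/7391 = 354766/7391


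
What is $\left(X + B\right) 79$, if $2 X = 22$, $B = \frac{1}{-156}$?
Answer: $\frac{135485}{156} \approx 868.49$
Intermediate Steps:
$B = - \frac{1}{156} \approx -0.0064103$
$X = 11$ ($X = \frac{1}{2} \cdot 22 = 11$)
$\left(X + B\right) 79 = \left(11 - \frac{1}{156}\right) 79 = \frac{1715}{156} \cdot 79 = \frac{135485}{156}$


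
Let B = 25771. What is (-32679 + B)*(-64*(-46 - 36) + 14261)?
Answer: -134768172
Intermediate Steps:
(-32679 + B)*(-64*(-46 - 36) + 14261) = (-32679 + 25771)*(-64*(-46 - 36) + 14261) = -6908*(-64*(-82) + 14261) = -6908*(5248 + 14261) = -6908*19509 = -134768172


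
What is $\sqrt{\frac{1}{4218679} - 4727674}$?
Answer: $\frac{3 i \sqrt{9348845326612553995}}{4218679} \approx 2174.3 i$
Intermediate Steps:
$\sqrt{\frac{1}{4218679} - 4727674} = \sqrt{- \frac{19944539022645}{4218679}} = \frac{3 i \sqrt{9348845326612553995}}{4218679}$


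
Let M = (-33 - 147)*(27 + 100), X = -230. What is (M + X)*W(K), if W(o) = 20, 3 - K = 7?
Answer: -461800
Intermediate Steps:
K = -4 (K = 3 - 1*7 = 3 - 7 = -4)
M = -22860 (M = -180*127 = -22860)
(M + X)*W(K) = (-22860 - 230)*20 = -23090*20 = -461800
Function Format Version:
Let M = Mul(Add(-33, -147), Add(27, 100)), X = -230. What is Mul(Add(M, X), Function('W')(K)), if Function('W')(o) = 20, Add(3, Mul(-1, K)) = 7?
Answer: -461800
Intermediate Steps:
K = -4 (K = Add(3, Mul(-1, 7)) = Add(3, -7) = -4)
M = -22860 (M = Mul(-180, 127) = -22860)
Mul(Add(M, X), Function('W')(K)) = Mul(Add(-22860, -230), 20) = Mul(-23090, 20) = -461800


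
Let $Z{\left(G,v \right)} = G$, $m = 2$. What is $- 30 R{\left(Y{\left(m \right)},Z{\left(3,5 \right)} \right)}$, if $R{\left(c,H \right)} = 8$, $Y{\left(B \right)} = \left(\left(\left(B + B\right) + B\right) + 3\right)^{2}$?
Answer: $-240$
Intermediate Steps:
$Y{\left(B \right)} = \left(3 + 3 B\right)^{2}$ ($Y{\left(B \right)} = \left(\left(2 B + B\right) + 3\right)^{2} = \left(3 B + 3\right)^{2} = \left(3 + 3 B\right)^{2}$)
$- 30 R{\left(Y{\left(m \right)},Z{\left(3,5 \right)} \right)} = \left(-30\right) 8 = -240$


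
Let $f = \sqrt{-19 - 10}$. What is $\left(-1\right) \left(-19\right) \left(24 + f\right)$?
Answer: $456 + 19 i \sqrt{29} \approx 456.0 + 102.32 i$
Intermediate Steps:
$f = i \sqrt{29}$ ($f = \sqrt{-29} = i \sqrt{29} \approx 5.3852 i$)
$\left(-1\right) \left(-19\right) \left(24 + f\right) = \left(-1\right) \left(-19\right) \left(24 + i \sqrt{29}\right) = 19 \left(24 + i \sqrt{29}\right) = 456 + 19 i \sqrt{29}$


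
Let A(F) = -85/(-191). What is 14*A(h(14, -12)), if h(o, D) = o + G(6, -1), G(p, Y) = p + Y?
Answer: 1190/191 ≈ 6.2304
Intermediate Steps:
G(p, Y) = Y + p
h(o, D) = 5 + o (h(o, D) = o + (-1 + 6) = o + 5 = 5 + o)
A(F) = 85/191 (A(F) = -85*(-1/191) = 85/191)
14*A(h(14, -12)) = 14*(85/191) = 1190/191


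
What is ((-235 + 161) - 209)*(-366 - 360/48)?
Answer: 211401/2 ≈ 1.0570e+5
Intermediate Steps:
((-235 + 161) - 209)*(-366 - 360/48) = (-74 - 209)*(-366 - 360*1/48) = -283*(-366 - 15/2) = -283*(-747/2) = 211401/2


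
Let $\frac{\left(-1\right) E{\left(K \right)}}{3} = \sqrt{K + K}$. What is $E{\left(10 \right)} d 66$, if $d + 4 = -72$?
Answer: $30096 \sqrt{5} \approx 67297.0$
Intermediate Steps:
$d = -76$ ($d = -4 - 72 = -76$)
$E{\left(K \right)} = - 3 \sqrt{2} \sqrt{K}$ ($E{\left(K \right)} = - 3 \sqrt{K + K} = - 3 \sqrt{2 K} = - 3 \sqrt{2} \sqrt{K}$)
$E{\left(10 \right)} d 66 = - 3 \sqrt{2} \sqrt{10} \left(-76\right) 66 = - 6 \sqrt{5} \left(-76\right) 66 = 456 \sqrt{5} \cdot 66 = 30096 \sqrt{5}$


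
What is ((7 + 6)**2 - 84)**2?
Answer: 7225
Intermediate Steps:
((7 + 6)**2 - 84)**2 = (13**2 - 84)**2 = (169 - 84)**2 = 85**2 = 7225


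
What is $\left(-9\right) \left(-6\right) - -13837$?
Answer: $13891$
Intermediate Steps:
$\left(-9\right) \left(-6\right) - -13837 = 54 + 13837 = 13891$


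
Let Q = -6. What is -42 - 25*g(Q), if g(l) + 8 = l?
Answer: 308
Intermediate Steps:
g(l) = -8 + l
-42 - 25*g(Q) = -42 - 25*(-8 - 6) = -42 - 25*(-14) = -42 + 350 = 308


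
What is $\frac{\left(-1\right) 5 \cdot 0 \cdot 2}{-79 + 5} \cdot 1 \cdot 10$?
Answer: $0$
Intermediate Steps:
$\frac{\left(-1\right) 5 \cdot 0 \cdot 2}{-79 + 5} \cdot 1 \cdot 10 = \frac{\left(-1\right) 0 \cdot 2}{-74} \cdot 10 = - \frac{\left(-1\right) 0}{74} \cdot 10 = \left(- \frac{1}{74}\right) 0 \cdot 10 = 0 \cdot 10 = 0$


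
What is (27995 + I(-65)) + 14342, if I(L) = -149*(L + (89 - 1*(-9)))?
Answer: 37420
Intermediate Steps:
I(L) = -14602 - 149*L (I(L) = -149*(L + (89 + 9)) = -149*(L + 98) = -149*(98 + L) = -14602 - 149*L)
(27995 + I(-65)) + 14342 = (27995 + (-14602 - 149*(-65))) + 14342 = (27995 + (-14602 + 9685)) + 14342 = (27995 - 4917) + 14342 = 23078 + 14342 = 37420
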